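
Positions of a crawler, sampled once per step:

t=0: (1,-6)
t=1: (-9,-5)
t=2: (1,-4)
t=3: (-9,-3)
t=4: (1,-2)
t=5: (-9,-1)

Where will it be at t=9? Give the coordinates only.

The first coordinate repeats the cycle [1, -9] with period 2; step 9 mod 2 = 1, giving -9.
The second coordinate changes by +1 each step, so at step 9 it is -6 + 9·(1) = 3.

(-9,3)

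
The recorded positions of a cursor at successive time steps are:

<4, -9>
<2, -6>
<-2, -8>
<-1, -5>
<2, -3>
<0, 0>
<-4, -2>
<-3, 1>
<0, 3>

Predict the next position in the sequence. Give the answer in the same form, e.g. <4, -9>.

Differencing gives <-2, +3>, <-4, -2>, <+1, +3>, <+3, +2>, <-2, +3>, <-4, -2>, <+1, +3>, <+3, +2>. This is the pattern <-2, +3>, <-4, -2>, <+1, +3>, <+3, +2> repeated.
step 9: apply <-2, +3> → <-2, 6>

<-2, 6>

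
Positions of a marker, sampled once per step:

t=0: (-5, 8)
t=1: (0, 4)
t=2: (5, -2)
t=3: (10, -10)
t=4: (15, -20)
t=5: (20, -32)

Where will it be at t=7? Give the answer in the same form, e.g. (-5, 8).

(30, -62)

Successive displacements: (+5, -4), (+5, -6), (+5, -8), (+5, -10), (+5, -12) — each changes by (+0, -2).
step 6: (20, -32) + (+5, -14) → (25, -46)
step 7: (25, -46) + (+5, -16) → (30, -62)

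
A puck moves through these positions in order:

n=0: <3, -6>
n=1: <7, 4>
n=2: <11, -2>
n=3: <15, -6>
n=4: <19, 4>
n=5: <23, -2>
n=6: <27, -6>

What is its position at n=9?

First: linear, +4 per step → 39 at step 9.
Second: cycles through -6, 4, -2 every 3 steps. Step 9 lands at position 0 of the cycle → -6.

<39, -6>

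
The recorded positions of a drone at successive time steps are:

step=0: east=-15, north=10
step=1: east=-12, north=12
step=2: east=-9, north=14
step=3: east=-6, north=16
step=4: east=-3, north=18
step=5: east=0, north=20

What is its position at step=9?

east=12, north=28

The position changes by (+3, +2) every step.
step 6: east=0, north=20 + (+3, +2) → east=3, north=22
step 7: east=3, north=22 + (+3, +2) → east=6, north=24
step 8: east=6, north=24 + (+3, +2) → east=9, north=26
step 9: east=9, north=26 + (+3, +2) → east=12, north=28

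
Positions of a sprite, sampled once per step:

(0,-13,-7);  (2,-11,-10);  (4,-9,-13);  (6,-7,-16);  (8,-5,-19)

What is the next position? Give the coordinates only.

Constant displacement of (+2,+2,-3) per step.
step 5: (8,-5,-19) + (+2,+2,-3) → (10,-3,-22)

(10,-3,-22)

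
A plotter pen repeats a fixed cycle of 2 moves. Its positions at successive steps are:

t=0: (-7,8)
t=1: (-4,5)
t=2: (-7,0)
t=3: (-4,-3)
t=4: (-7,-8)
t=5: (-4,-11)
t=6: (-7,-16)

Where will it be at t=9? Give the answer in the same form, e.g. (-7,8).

(-4,-27)

Differencing gives (+3,-3), (-3,-5), (+3,-3), (-3,-5), (+3,-3), (-3,-5). This is the pattern (+3,-3), (-3,-5) repeated.
step 7: apply (+3,-3) → (-4,-19)
step 8: apply (-3,-5) → (-7,-24)
step 9: apply (+3,-3) → (-4,-27)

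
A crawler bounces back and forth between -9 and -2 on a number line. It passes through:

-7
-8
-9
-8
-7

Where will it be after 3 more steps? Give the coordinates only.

-4

The value reflects between -9 and -2, moving 1 per step.
  step 5: -7 → -6
  step 6: -6 → -5
  step 7: -5 → -4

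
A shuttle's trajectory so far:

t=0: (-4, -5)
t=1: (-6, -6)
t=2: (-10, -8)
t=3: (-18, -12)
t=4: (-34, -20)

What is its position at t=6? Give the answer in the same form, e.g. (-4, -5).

Consecutive displacements (-2, -1), (-4, -2), (-8, -4), (-16, -8) scale by a factor of 2 each step.
step 5: (-34, -20) + (-32, -16) → (-66, -36)
step 6: (-66, -36) + (-64, -32) → (-130, -68)

(-130, -68)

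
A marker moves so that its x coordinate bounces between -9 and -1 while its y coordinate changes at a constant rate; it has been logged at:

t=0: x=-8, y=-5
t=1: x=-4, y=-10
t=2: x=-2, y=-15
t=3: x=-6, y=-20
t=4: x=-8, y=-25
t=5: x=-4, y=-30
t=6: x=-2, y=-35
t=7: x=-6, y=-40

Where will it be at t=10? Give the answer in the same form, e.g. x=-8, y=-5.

x=-2, y=-55

The x coordinate reflects between -9 and -1, moving 4 per step.
  step 8: -6 → -8
  step 9: -8 → -4
  step 10: -4 → -2
The y coordinate changes by -5 each step: at step 10 it is -55.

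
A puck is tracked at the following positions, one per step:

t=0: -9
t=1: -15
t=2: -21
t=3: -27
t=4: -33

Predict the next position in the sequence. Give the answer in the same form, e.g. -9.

-39

Constant displacement of -6 per step.
step 5: -33 − 6 → -39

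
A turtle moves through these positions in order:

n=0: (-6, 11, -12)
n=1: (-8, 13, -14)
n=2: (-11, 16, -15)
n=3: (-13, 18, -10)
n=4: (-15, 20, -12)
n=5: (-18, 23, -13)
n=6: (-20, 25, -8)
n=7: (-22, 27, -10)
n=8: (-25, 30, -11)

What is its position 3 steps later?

(-32, 37, -9)

Step-to-step displacements: (-2, +2, -2), (-3, +3, -1), (-2, +2, +5), (-2, +2, -2), (-3, +3, -1), (-2, +2, +5), (-2, +2, -2), (-3, +3, -1) — a repeating cycle of length 3.
step 9: apply (-2, +2, +5) → (-27, 32, -6)
step 10: apply (-2, +2, -2) → (-29, 34, -8)
step 11: apply (-3, +3, -1) → (-32, 37, -9)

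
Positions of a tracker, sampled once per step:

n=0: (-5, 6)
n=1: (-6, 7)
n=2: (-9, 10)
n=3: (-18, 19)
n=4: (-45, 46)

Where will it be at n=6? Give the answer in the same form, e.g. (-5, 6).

(-369, 370)

Step-to-step displacements: (-1, +1), (-3, +3), (-9, +9), (-27, +27); each is 3× the previous.
step 5: (-45, 46) + (-81, +81) → (-126, 127)
step 6: (-126, 127) + (-243, +243) → (-369, 370)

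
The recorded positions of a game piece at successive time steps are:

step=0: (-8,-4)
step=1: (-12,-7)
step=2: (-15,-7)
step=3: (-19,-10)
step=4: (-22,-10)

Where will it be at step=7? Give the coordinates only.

Differencing gives (-4,-3), (-3,+0), (-4,-3), (-3,+0). This is the pattern (-4,-3), (-3,+0) repeated.
step 5: apply (-4,-3) → (-26,-13)
step 6: apply (-3,+0) → (-29,-13)
step 7: apply (-4,-3) → (-33,-16)

(-33,-16)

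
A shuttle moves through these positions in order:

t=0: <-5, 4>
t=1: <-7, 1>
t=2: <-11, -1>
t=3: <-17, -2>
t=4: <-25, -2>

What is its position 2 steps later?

Taking differences between consecutive positions: <-2, -3>, <-4, -2>, <-6, -1>, <-8, +0>. These grow by <-2, +1> each step.
step 5: <-25, -2> + <-10, +1> → <-35, -1>
step 6: <-35, -1> + <-12, +2> → <-47, 1>

<-47, 1>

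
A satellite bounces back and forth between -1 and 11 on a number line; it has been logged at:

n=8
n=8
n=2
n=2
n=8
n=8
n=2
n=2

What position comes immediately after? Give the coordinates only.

n=8

The value reflects between -1 and 11, moving 6 per step.
  step 8: 2 → 8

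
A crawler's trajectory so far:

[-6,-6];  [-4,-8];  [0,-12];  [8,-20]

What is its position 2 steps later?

The jumps are [+2,-2], [+4,-4], [+8,-8] — a geometric progression with ratio 2.
step 4: [8,-20] + [+16,-16] → [24,-36]
step 5: [24,-36] + [+32,-32] → [56,-68]

[56,-68]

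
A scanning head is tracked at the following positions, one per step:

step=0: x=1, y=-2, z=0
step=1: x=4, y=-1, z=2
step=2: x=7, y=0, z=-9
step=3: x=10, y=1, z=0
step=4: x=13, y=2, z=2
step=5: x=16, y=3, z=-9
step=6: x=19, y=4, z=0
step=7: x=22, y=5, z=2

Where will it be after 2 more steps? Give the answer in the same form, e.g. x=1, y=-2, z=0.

x=28, y=7, z=0

X: linear, +3 per step → 28 at step 9.
Y: linear, +1 per step → 7 at step 9.
Z: cycles through 0, 2, -9 every 3 steps. Step 9 lands at position 0 of the cycle → 0.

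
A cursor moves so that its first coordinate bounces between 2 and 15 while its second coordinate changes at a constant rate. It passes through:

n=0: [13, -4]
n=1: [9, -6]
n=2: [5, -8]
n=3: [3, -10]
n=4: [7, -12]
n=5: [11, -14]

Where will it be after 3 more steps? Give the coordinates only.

[7, -20]

The first coordinate travels 4 per step and bounces off the walls at 2 and 15.
  step 6: 11 → 15
  step 7: 15 → 11
  step 8: 11 → 7
The second coordinate changes by -2 each step: at step 8 it is -20.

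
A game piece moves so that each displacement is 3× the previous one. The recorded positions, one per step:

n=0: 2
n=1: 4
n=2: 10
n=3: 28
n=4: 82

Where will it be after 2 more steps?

730

Consecutive displacements +2, +6, +18, +54 scale by a factor of 3 each step.
step 5: 82 + 162 → 244
step 6: 244 + 486 → 730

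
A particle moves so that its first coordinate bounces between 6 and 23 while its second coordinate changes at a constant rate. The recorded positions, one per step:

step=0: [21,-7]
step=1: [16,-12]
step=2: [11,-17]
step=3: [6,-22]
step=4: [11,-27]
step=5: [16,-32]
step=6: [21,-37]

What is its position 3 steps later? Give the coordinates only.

The first coordinate travels 5 per step and bounces off the walls at 6 and 23.
  step 7: 21 → 20
  step 8: 20 → 15
  step 9: 15 → 10
The second coordinate changes by -5 each step: at step 9 it is -52.

[10,-52]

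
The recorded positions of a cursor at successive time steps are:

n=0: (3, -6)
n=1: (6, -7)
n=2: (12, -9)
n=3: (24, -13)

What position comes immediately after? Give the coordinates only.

(48, -21)

Consecutive displacements (+3, -1), (+6, -2), (+12, -4) scale by a factor of 2 each step.
step 4: (24, -13) + (+24, -8) → (48, -21)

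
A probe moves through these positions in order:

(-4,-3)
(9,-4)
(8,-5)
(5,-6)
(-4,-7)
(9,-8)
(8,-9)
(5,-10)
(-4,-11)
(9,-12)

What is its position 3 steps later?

(-4,-15)

First: cycles through -4, 9, 8, 5 every 4 steps. Step 12 lands at position 0 of the cycle → -4.
Second: linear, -1 per step → -15 at step 12.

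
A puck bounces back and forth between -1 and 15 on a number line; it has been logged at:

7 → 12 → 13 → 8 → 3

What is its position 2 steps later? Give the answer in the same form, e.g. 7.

5

The value reflects between -1 and 15, moving 5 per step.
  step 5: 3 → 0
  step 6: 0 → 5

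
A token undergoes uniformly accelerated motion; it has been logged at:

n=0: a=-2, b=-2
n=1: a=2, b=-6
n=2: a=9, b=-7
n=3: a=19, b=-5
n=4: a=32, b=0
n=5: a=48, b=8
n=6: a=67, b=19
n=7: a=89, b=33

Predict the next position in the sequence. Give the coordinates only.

a=114, b=50

Successive displacements: (+4, -4), (+7, -1), (+10, +2), (+13, +5), (+16, +8), (+19, +11), (+22, +14) — each changes by (+3, +3).
step 8: a=89, b=33 + (+25, +17) → a=114, b=50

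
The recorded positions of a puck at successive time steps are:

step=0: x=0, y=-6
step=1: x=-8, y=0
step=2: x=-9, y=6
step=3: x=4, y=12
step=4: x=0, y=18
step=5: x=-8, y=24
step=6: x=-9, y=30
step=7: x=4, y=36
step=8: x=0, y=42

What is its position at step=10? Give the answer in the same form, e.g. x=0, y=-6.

x=-9, y=54

X: cycles through 0, -8, -9, 4 every 4 steps. Step 10 lands at position 2 of the cycle → -9.
Y: linear, +6 per step → 54 at step 10.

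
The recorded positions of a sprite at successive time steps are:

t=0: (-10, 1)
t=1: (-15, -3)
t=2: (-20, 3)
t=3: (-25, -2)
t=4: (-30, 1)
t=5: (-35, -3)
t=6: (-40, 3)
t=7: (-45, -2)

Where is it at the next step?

(-50, 1)

First: linear, -5 per step → -50 at step 8.
Second: cycles through 1, -3, 3, -2 every 4 steps. Step 8 lands at position 0 of the cycle → 1.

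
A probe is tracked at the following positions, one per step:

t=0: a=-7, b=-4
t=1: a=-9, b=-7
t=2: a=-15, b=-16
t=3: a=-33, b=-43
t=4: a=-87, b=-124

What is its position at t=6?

a=-735, b=-1096

The jumps are (-2, -3), (-6, -9), (-18, -27), (-54, -81) — a geometric progression with ratio 3.
step 5: a=-87, b=-124 + (-162, -243) → a=-249, b=-367
step 6: a=-249, b=-367 + (-486, -729) → a=-735, b=-1096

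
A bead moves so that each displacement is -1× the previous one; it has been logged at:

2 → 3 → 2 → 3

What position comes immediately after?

Consecutive displacements +1, -1, +1 scale by a factor of -1 each step.
step 4: 3 − 1 → 2

2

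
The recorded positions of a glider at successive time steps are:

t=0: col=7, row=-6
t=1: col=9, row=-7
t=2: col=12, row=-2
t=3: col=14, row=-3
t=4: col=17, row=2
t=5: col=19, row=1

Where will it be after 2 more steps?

Step-to-step displacements: (+2,-1), (+3,+5), (+2,-1), (+3,+5), (+2,-1) — a repeating cycle of length 2.
step 6: apply (+3,+5) → col=22, row=6
step 7: apply (+2,-1) → col=24, row=5

col=24, row=5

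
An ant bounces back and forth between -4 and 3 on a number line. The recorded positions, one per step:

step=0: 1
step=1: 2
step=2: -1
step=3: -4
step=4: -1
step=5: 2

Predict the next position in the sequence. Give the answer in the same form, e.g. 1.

1

The value reflects between -4 and 3, moving 3 per step.
  step 6: 2 → 1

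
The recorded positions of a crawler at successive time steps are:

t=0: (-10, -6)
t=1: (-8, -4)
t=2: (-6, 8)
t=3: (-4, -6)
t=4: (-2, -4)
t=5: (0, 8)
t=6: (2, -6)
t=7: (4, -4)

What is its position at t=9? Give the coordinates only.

First: linear, +2 per step → 8 at step 9.
Second: cycles through -6, -4, 8 every 3 steps. Step 9 lands at position 0 of the cycle → -6.

(8, -6)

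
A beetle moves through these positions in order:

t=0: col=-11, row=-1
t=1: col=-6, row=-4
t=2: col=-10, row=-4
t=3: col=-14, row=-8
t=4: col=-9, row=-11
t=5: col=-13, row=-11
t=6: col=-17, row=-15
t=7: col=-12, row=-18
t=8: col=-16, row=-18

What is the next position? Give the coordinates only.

Step-to-step displacements: (+5, -3), (-4, +0), (-4, -4), (+5, -3), (-4, +0), (-4, -4), (+5, -3), (-4, +0) — a repeating cycle of length 3.
step 9: apply (-4, -4) → col=-20, row=-22

col=-20, row=-22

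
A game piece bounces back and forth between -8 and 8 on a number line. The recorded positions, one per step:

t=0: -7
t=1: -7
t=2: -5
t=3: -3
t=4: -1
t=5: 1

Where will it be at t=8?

The value reflects between -8 and 8, moving 2 per step.
  step 6: 1 → 3
  step 7: 3 → 5
  step 8: 5 → 7

7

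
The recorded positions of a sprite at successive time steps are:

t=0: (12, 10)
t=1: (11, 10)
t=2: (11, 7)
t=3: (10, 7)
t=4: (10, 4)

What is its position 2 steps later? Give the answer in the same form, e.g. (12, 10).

Step-to-step displacements: (-1, +0), (+0, -3), (-1, +0), (+0, -3) — a repeating cycle of length 2.
step 5: apply (-1, +0) → (9, 4)
step 6: apply (+0, -3) → (9, 1)

(9, 1)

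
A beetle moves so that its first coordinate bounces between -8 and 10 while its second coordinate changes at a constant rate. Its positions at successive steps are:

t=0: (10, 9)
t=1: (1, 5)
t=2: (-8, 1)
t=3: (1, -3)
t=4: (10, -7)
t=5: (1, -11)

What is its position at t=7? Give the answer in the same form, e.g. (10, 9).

(1, -19)

The first coordinate travels 9 per step and bounces off the walls at -8 and 10.
  step 6: 1 → -8
  step 7: -8 → 1
The second coordinate changes by -4 each step: at step 7 it is -19.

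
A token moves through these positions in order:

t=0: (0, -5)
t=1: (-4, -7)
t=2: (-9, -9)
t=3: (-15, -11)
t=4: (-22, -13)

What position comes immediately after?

(-30, -15)

Taking differences between consecutive positions: (-4, -2), (-5, -2), (-6, -2), (-7, -2). These grow by (-1, +0) each step.
step 5: (-22, -13) + (-8, -2) → (-30, -15)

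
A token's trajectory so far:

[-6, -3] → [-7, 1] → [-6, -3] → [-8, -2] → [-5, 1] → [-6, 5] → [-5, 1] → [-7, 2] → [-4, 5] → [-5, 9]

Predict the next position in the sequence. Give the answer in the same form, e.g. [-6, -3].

Step-to-step displacements: [-1, +4], [+1, -4], [-2, +1], [+3, +3], [-1, +4], [+1, -4], [-2, +1], [+3, +3], [-1, +4] — a repeating cycle of length 4.
step 10: apply [+1, -4] → [-4, 5]

[-4, 5]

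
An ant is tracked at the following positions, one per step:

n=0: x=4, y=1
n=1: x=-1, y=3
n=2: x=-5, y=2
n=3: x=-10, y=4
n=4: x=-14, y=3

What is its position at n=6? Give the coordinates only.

x=-23, y=4

The moves between consecutive positions are (-5, +2), (-4, -1), (-5, +2), (-4, -1); they repeat the 2-cycle [(-5, +2), (-4, -1)].
step 5: apply (-5, +2) → x=-19, y=5
step 6: apply (-4, -1) → x=-23, y=4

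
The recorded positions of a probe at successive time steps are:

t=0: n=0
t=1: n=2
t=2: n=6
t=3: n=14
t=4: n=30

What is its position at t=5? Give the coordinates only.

Consecutive displacements +2, +4, +8, +16 scale by a factor of 2 each step.
step 5: 30 + 32 → n=62

n=62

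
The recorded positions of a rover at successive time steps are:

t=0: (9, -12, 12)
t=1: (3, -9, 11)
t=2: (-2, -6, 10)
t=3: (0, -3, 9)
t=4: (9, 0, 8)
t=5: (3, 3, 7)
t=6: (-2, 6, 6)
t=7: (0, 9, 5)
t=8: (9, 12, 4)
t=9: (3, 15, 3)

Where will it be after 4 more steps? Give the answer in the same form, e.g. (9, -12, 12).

(3, 27, -1)

First: cycles through 9, 3, -2, 0 every 4 steps. Step 13 lands at position 1 of the cycle → 3.
Second: linear, +3 per step → 27 at step 13.
Third: linear, -1 per step → -1 at step 13.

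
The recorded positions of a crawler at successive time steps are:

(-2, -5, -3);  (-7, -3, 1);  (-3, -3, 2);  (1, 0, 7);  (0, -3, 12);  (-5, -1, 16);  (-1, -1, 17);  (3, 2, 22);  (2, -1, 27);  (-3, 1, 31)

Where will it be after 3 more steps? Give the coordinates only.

(4, 1, 42)

Differencing gives (-5, +2, +4), (+4, +0, +1), (+4, +3, +5), (-1, -3, +5), (-5, +2, +4), (+4, +0, +1), (+4, +3, +5), (-1, -3, +5), (-5, +2, +4). This is the pattern (-5, +2, +4), (+4, +0, +1), (+4, +3, +5), (-1, -3, +5) repeated.
step 10: apply (+4, +0, +1) → (1, 1, 32)
step 11: apply (+4, +3, +5) → (5, 4, 37)
step 12: apply (-1, -3, +5) → (4, 1, 42)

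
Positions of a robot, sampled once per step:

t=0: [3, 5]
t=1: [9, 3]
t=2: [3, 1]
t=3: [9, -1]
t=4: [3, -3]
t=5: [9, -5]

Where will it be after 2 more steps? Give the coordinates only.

[9, -9]

First: cycles through 3, 9 every 2 steps. Step 7 lands at position 1 of the cycle → 9.
Second: linear, -2 per step → -9 at step 7.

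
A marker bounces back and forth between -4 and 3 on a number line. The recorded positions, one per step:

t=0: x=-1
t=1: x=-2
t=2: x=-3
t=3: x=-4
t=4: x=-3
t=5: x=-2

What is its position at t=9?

x=2

The value reflects between -4 and 3, moving 1 per step.
  step 6: -2 → -1
  step 7: -1 → 0
  step 8: 0 → 1
  step 9: 1 → 2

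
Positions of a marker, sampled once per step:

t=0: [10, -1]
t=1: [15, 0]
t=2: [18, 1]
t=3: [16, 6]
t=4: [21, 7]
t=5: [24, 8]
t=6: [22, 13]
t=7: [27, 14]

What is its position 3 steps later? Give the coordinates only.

The moves between consecutive positions are [+5, +1], [+3, +1], [-2, +5], [+5, +1], [+3, +1], [-2, +5], [+5, +1]; they repeat the 3-cycle [[+5, +1], [+3, +1], [-2, +5]].
step 8: apply [+3, +1] → [30, 15]
step 9: apply [-2, +5] → [28, 20]
step 10: apply [+5, +1] → [33, 21]

[33, 21]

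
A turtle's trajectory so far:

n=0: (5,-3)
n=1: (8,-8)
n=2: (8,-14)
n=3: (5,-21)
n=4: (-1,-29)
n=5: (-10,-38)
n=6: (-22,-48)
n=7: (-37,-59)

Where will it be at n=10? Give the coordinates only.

First differences are (+3,-5), (+0,-6), (-3,-7), (-6,-8), (-9,-9), (-12,-10), (-15,-11); their common second difference is (-3,-1) (constant acceleration).
step 8: (-37,-59) + (-18,-12) → (-55,-71)
step 9: (-55,-71) + (-21,-13) → (-76,-84)
step 10: (-76,-84) + (-24,-14) → (-100,-98)

(-100,-98)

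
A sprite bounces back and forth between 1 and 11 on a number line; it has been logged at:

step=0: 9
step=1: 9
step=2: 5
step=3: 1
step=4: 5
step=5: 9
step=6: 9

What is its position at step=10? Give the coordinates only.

9

The value travels 4 per step and bounces off the walls at 1 and 11.
  step 7: 9 → 5
  step 8: 5 → 1
  step 9: 1 → 5
  step 10: 5 → 9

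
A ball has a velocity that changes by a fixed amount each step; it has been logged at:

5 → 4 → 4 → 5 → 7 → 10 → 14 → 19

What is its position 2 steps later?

32

Taking differences between consecutive positions: -1, +0, +1, +2, +3, +4, +5. These grow by +1 each step.
step 8: 19 + 6 → 25
step 9: 25 + 7 → 32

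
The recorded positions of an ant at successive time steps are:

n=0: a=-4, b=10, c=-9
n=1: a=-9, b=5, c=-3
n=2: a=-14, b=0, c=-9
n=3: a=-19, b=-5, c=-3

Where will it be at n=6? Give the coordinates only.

a=-34, b=-20, c=-9

The a coordinate changes by -5 each step, so at step 6 it is -4 + 6·(-5) = -34.
The b coordinate changes by -5 each step, so at step 6 it is 10 + 6·(-5) = -20.
The c coordinate repeats the cycle [-9, -3] with period 2; step 6 mod 2 = 0, giving -9.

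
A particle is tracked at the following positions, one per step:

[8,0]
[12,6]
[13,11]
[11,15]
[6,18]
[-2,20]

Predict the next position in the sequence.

First differences are [+4,+6], [+1,+5], [-2,+4], [-5,+3], [-8,+2]; their common second difference is [-3,-1] (constant acceleration).
step 6: [-2,20] + [-11,+1] → [-13,21]

[-13,21]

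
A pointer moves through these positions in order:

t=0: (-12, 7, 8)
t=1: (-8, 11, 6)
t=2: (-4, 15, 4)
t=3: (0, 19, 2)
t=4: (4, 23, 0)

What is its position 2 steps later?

Constant displacement of (+4, +4, -2) per step.
step 5: (4, 23, 0) + (+4, +4, -2) → (8, 27, -2)
step 6: (8, 27, -2) + (+4, +4, -2) → (12, 31, -4)

(12, 31, -4)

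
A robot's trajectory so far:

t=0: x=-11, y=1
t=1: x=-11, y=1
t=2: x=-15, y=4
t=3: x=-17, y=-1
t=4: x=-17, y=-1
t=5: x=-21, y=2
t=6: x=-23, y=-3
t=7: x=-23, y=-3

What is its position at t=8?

x=-27, y=0

Differencing gives (+0, +0), (-4, +3), (-2, -5), (+0, +0), (-4, +3), (-2, -5), (+0, +0). This is the pattern (+0, +0), (-4, +3), (-2, -5) repeated.
step 8: apply (-4, +3) → x=-27, y=0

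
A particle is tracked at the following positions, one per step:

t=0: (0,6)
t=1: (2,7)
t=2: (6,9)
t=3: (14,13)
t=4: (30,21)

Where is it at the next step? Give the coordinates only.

(62,37)

Step-to-step displacements: (+2,+1), (+4,+2), (+8,+4), (+16,+8); each is 2× the previous.
step 5: (30,21) + (+32,+16) → (62,37)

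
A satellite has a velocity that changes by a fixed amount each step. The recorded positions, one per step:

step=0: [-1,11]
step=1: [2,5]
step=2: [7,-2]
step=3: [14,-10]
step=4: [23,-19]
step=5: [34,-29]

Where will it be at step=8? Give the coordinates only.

Successive displacements: [+3,-6], [+5,-7], [+7,-8], [+9,-9], [+11,-10] — each changes by [+2,-1].
step 6: [34,-29] + [+13,-11] → [47,-40]
step 7: [47,-40] + [+15,-12] → [62,-52]
step 8: [62,-52] + [+17,-13] → [79,-65]

[79,-65]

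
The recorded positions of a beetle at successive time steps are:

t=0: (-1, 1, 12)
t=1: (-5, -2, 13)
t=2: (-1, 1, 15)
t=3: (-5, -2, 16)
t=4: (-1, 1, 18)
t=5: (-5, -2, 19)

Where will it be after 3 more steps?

(-1, 1, 24)

Step-to-step displacements: (-4, -3, +1), (+4, +3, +2), (-4, -3, +1), (+4, +3, +2), (-4, -3, +1) — a repeating cycle of length 2.
step 6: apply (+4, +3, +2) → (-1, 1, 21)
step 7: apply (-4, -3, +1) → (-5, -2, 22)
step 8: apply (+4, +3, +2) → (-1, 1, 24)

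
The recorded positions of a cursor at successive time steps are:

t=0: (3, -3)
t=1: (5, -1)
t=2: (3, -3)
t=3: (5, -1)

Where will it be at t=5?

The jumps are (+2, +2), (-2, -2), (+2, +2) — a geometric progression with ratio -1.
step 4: (5, -1) + (-2, -2) → (3, -3)
step 5: (3, -3) + (+2, +2) → (5, -1)

(5, -1)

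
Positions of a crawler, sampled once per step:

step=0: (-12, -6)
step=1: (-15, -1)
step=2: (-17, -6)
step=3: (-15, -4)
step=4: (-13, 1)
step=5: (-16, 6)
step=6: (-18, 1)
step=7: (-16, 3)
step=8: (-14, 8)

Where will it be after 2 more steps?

(-19, 8)

Step-to-step displacements: (-3, +5), (-2, -5), (+2, +2), (+2, +5), (-3, +5), (-2, -5), (+2, +2), (+2, +5) — a repeating cycle of length 4.
step 9: apply (-3, +5) → (-17, 13)
step 10: apply (-2, -5) → (-19, 8)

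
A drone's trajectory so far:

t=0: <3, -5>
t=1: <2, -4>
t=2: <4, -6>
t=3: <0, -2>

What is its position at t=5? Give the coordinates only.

Consecutive displacements <-1, +1>, <+2, -2>, <-4, +4> scale by a factor of -2 each step.
step 4: <0, -2> + <+8, -8> → <8, -10>
step 5: <8, -10> + <-16, +16> → <-8, 6>

<-8, 6>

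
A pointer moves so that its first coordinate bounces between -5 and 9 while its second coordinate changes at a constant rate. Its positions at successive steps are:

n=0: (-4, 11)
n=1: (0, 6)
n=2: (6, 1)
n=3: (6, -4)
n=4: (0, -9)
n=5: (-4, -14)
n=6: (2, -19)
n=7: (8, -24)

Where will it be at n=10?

(-2, -39)

The first coordinate travels 6 per step and bounces off the walls at -5 and 9.
  step 8: 8 → 4
  step 9: 4 → -2
  step 10: -2 → -2
The second coordinate changes by -5 each step: at step 10 it is -39.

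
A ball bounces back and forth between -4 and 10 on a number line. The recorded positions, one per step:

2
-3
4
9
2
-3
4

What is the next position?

The value reflects between -4 and 10, moving 7 per step.
  step 7: 4 → 9

9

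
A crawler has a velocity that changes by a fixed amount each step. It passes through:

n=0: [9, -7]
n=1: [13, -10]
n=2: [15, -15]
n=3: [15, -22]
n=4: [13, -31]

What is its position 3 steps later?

First differences are [+4, -3], [+2, -5], [+0, -7], [-2, -9]; their common second difference is [-2, -2] (constant acceleration).
step 5: [13, -31] + [-4, -11] → [9, -42]
step 6: [9, -42] + [-6, -13] → [3, -55]
step 7: [3, -55] + [-8, -15] → [-5, -70]

[-5, -70]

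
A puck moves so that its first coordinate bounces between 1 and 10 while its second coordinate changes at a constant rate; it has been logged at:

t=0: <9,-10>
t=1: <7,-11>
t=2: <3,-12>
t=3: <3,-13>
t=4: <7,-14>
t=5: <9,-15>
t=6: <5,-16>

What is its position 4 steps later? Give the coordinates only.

The first coordinate travels 4 per step and bounces off the walls at 1 and 10.
  step 7: 5 → 1
  step 8: 1 → 5
  step 9: 5 → 9
  step 10: 9 → 7
The second coordinate changes by -1 each step: at step 10 it is -20.

<7,-20>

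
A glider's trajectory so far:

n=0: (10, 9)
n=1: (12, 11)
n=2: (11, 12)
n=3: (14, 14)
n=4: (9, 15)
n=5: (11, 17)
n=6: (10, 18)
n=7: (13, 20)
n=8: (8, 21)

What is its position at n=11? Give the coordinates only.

Differencing gives (+2, +2), (-1, +1), (+3, +2), (-5, +1), (+2, +2), (-1, +1), (+3, +2), (-5, +1). This is the pattern (+2, +2), (-1, +1), (+3, +2), (-5, +1) repeated.
step 9: apply (+2, +2) → (10, 23)
step 10: apply (-1, +1) → (9, 24)
step 11: apply (+3, +2) → (12, 26)

(12, 26)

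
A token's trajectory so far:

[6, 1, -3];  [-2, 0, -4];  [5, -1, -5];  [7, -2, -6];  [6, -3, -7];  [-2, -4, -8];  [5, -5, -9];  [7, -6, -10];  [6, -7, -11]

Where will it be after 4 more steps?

First: cycles through 6, -2, 5, 7 every 4 steps. Step 12 lands at position 0 of the cycle → 6.
Second: linear, -1 per step → -11 at step 12.
Third: linear, -1 per step → -15 at step 12.

[6, -11, -15]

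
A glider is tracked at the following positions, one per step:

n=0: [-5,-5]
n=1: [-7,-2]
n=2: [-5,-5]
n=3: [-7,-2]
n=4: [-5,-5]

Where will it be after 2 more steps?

Consecutive displacements [-2,+3], [+2,-3], [-2,+3], [+2,-3] scale by a factor of -1 each step.
step 5: [-5,-5] + [-2,+3] → [-7,-2]
step 6: [-7,-2] + [+2,-3] → [-5,-5]

[-5,-5]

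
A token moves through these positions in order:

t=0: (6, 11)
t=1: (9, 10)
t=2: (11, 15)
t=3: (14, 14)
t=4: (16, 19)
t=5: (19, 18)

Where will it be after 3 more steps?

(26, 27)

Step-to-step displacements: (+3, -1), (+2, +5), (+3, -1), (+2, +5), (+3, -1) — a repeating cycle of length 2.
step 6: apply (+2, +5) → (21, 23)
step 7: apply (+3, -1) → (24, 22)
step 8: apply (+2, +5) → (26, 27)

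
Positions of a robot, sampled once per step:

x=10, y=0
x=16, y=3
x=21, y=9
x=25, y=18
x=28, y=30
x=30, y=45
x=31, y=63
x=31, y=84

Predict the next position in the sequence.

Successive displacements: (+6, +3), (+5, +6), (+4, +9), (+3, +12), (+2, +15), (+1, +18), (+0, +21) — each changes by (-1, +3).
step 8: x=31, y=84 + (-1, +24) → x=30, y=108

x=30, y=108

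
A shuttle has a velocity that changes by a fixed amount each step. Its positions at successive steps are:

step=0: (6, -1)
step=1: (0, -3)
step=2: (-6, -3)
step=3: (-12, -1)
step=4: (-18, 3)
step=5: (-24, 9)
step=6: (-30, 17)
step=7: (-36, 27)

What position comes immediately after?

(-42, 39)

Successive displacements: (-6, -2), (-6, +0), (-6, +2), (-6, +4), (-6, +6), (-6, +8), (-6, +10) — each changes by (+0, +2).
step 8: (-36, 27) + (-6, +12) → (-42, 39)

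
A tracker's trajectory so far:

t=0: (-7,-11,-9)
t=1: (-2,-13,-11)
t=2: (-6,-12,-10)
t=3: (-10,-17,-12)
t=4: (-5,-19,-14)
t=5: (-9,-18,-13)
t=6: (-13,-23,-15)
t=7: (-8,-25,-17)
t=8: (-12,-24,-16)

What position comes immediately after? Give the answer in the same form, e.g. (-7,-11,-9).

The moves between consecutive positions are (+5,-2,-2), (-4,+1,+1), (-4,-5,-2), (+5,-2,-2), (-4,+1,+1), (-4,-5,-2), (+5,-2,-2), (-4,+1,+1); they repeat the 3-cycle [(+5,-2,-2), (-4,+1,+1), (-4,-5,-2)].
step 9: apply (-4,-5,-2) → (-16,-29,-18)

(-16,-29,-18)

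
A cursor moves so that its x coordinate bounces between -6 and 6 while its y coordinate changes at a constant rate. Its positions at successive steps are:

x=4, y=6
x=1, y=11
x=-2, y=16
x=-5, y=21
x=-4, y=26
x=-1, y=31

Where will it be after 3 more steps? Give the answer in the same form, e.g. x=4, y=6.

x=4, y=46

The x coordinate travels 3 per step and bounces off the walls at -6 and 6.
  step 6: -1 → 2
  step 7: 2 → 5
  step 8: 5 → 4
The y coordinate changes by +5 each step: at step 8 it is 46.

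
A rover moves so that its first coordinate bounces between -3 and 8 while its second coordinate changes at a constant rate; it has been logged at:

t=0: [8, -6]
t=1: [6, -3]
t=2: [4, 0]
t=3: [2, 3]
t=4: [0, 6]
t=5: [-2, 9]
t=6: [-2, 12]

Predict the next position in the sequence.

The first coordinate reflects between -3 and 8, moving 2 per step.
  step 7: -2 → 0
The second coordinate changes by +3 each step: at step 7 it is 15.

[0, 15]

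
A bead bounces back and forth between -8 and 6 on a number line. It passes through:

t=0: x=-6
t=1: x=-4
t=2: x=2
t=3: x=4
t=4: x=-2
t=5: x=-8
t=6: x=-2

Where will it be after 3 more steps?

The value reflects between -8 and 6, moving 6 per step.
  step 7: -2 → 4
  step 8: 4 → 2
  step 9: 2 → -4

x=-4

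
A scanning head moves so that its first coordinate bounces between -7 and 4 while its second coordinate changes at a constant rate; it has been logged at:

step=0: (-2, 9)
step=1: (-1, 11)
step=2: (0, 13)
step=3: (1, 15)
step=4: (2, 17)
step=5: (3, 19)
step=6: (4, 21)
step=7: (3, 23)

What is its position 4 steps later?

(-1, 31)

The first coordinate reflects between -7 and 4, moving 1 per step.
  step 8: 3 → 2
  step 9: 2 → 1
  step 10: 1 → 0
  step 11: 0 → -1
The second coordinate changes by +2 each step: at step 11 it is 31.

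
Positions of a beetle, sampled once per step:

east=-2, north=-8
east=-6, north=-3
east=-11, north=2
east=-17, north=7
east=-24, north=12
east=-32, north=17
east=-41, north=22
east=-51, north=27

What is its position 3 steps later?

Successive displacements: (-4, +5), (-5, +5), (-6, +5), (-7, +5), (-8, +5), (-9, +5), (-10, +5) — each changes by (-1, +0).
step 8: east=-51, north=27 + (-11, +5) → east=-62, north=32
step 9: east=-62, north=32 + (-12, +5) → east=-74, north=37
step 10: east=-74, north=37 + (-13, +5) → east=-87, north=42

east=-87, north=42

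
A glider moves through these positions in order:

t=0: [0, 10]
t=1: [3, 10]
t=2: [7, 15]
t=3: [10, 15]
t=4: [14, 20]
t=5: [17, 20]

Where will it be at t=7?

Step-to-step displacements: [+3, +0], [+4, +5], [+3, +0], [+4, +5], [+3, +0] — a repeating cycle of length 2.
step 6: apply [+4, +5] → [21, 25]
step 7: apply [+3, +0] → [24, 25]

[24, 25]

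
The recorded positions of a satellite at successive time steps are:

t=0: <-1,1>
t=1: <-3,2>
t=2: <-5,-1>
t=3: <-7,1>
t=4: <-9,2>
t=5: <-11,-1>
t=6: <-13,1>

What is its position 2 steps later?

The first coordinate changes by -2 each step, so at step 8 it is -1 + 8·(-2) = -17.
The second coordinate repeats the cycle [1, 2, -1] with period 3; step 8 mod 3 = 2, giving -1.

<-17,-1>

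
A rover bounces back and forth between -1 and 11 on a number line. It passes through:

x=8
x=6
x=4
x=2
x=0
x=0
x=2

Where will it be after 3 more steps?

The value travels 2 per step and bounces off the walls at -1 and 11.
  step 7: 2 → 4
  step 8: 4 → 6
  step 9: 6 → 8

x=8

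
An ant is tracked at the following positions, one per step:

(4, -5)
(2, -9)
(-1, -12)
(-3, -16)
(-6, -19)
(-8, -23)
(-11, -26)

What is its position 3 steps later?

The moves between consecutive positions are (-2, -4), (-3, -3), (-2, -4), (-3, -3), (-2, -4), (-3, -3); they repeat the 2-cycle [(-2, -4), (-3, -3)].
step 7: apply (-2, -4) → (-13, -30)
step 8: apply (-3, -3) → (-16, -33)
step 9: apply (-2, -4) → (-18, -37)

(-18, -37)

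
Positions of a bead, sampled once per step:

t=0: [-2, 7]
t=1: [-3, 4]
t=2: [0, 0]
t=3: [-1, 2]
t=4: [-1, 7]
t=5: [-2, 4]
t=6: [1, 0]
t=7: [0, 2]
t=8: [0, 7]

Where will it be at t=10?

Differencing gives [-1, -3], [+3, -4], [-1, +2], [+0, +5], [-1, -3], [+3, -4], [-1, +2], [+0, +5]. This is the pattern [-1, -3], [+3, -4], [-1, +2], [+0, +5] repeated.
step 9: apply [-1, -3] → [-1, 4]
step 10: apply [+3, -4] → [2, 0]

[2, 0]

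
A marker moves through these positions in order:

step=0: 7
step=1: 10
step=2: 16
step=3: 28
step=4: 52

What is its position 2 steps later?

Step-to-step displacements: +3, +6, +12, +24; each is 2× the previous.
step 5: 52 + 48 → 100
step 6: 100 + 96 → 196

196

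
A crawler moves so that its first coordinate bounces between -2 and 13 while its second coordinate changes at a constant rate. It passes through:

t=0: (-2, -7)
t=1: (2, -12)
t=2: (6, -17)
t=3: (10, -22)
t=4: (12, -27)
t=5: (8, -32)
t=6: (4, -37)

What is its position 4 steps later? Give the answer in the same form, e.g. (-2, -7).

(8, -57)

The first coordinate travels 4 per step and bounces off the walls at -2 and 13.
  step 7: 4 → 0
  step 8: 0 → 0
  step 9: 0 → 4
  step 10: 4 → 8
The second coordinate changes by -5 each step: at step 10 it is -57.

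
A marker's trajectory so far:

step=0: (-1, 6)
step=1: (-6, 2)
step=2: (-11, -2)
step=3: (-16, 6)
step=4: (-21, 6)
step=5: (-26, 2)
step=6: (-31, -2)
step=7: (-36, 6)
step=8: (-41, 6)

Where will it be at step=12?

(-61, 6)

The first coordinate changes by -5 each step, so at step 12 it is -1 + 12·(-5) = -61.
The second coordinate repeats the cycle [6, 2, -2, 6] with period 4; step 12 mod 4 = 0, giving 6.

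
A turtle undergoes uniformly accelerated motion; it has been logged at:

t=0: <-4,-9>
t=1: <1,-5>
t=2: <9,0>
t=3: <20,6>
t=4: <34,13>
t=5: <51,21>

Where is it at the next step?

Taking differences between consecutive positions: <+5,+4>, <+8,+5>, <+11,+6>, <+14,+7>, <+17,+8>. These grow by <+3,+1> each step.
step 6: <51,21> + <+20,+9> → <71,30>

<71,30>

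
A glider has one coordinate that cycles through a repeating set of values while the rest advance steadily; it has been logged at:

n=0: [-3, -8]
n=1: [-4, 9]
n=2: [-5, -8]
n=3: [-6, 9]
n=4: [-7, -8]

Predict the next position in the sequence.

First: linear, -1 per step → -8 at step 5.
Second: cycles through -8, 9 every 2 steps. Step 5 lands at position 1 of the cycle → 9.

[-8, 9]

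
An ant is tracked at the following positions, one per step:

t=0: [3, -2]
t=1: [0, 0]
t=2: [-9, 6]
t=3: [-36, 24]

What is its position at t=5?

Step-to-step displacements: [-3, +2], [-9, +6], [-27, +18]; each is 3× the previous.
step 4: [-36, 24] + [-81, +54] → [-117, 78]
step 5: [-117, 78] + [-243, +162] → [-360, 240]

[-360, 240]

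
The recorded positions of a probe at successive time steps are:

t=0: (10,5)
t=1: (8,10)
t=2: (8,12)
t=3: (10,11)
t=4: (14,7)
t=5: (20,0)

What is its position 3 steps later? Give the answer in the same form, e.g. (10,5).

(50,-39)

First differences are (-2,+5), (+0,+2), (+2,-1), (+4,-4), (+6,-7); their common second difference is (+2,-3) (constant acceleration).
step 6: (20,0) + (+8,-10) → (28,-10)
step 7: (28,-10) + (+10,-13) → (38,-23)
step 8: (38,-23) + (+12,-16) → (50,-39)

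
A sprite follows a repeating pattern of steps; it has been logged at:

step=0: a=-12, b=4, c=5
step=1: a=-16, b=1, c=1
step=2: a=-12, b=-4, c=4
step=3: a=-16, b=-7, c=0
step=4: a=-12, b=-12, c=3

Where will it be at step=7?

Step-to-step displacements: (-4, -3, -4), (+4, -5, +3), (-4, -3, -4), (+4, -5, +3) — a repeating cycle of length 2.
step 5: apply (-4, -3, -4) → a=-16, b=-15, c=-1
step 6: apply (+4, -5, +3) → a=-12, b=-20, c=2
step 7: apply (-4, -3, -4) → a=-16, b=-23, c=-2

a=-16, b=-23, c=-2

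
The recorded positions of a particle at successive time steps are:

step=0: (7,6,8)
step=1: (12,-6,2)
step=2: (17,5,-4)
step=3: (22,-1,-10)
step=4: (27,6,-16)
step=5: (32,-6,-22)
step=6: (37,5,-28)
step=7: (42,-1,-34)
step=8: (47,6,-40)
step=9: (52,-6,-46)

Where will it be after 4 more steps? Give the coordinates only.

First: linear, +5 per step → 72 at step 13.
Second: cycles through 6, -6, 5, -1 every 4 steps. Step 13 lands at position 1 of the cycle → -6.
Third: linear, -6 per step → -70 at step 13.

(72,-6,-70)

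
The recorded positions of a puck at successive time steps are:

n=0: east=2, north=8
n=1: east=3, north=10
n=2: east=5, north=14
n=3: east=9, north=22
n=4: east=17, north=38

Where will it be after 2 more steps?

east=65, north=134

Step-to-step displacements: (+1, +2), (+2, +4), (+4, +8), (+8, +16); each is 2× the previous.
step 5: east=17, north=38 + (+16, +32) → east=33, north=70
step 6: east=33, north=70 + (+32, +64) → east=65, north=134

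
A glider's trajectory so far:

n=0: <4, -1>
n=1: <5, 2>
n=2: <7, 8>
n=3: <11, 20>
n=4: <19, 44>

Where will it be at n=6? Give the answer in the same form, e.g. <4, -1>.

<67, 188>

Consecutive displacements <+1, +3>, <+2, +6>, <+4, +12>, <+8, +24> scale by a factor of 2 each step.
step 5: <19, 44> + <+16, +48> → <35, 92>
step 6: <35, 92> + <+32, +96> → <67, 188>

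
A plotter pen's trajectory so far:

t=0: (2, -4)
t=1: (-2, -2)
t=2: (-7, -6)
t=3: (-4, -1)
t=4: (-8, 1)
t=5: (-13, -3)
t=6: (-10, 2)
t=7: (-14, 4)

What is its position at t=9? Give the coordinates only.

The moves between consecutive positions are (-4, +2), (-5, -4), (+3, +5), (-4, +2), (-5, -4), (+3, +5), (-4, +2); they repeat the 3-cycle [(-4, +2), (-5, -4), (+3, +5)].
step 8: apply (-5, -4) → (-19, 0)
step 9: apply (+3, +5) → (-16, 5)

(-16, 5)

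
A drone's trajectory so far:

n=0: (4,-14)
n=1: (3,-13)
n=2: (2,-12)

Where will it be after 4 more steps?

(-2,-8)

The position changes by (-1,+1) every step.
step 3: (2,-12) + (-1,+1) → (1,-11)
step 4: (1,-11) + (-1,+1) → (0,-10)
step 5: (0,-10) + (-1,+1) → (-1,-9)
step 6: (-1,-9) + (-1,+1) → (-2,-8)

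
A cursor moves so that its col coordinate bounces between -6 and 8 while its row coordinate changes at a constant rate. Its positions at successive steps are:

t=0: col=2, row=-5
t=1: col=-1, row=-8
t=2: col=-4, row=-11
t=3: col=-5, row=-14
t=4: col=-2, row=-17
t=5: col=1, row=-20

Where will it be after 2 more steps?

The col coordinate travels 3 per step and bounces off the walls at -6 and 8.
  step 6: 1 → 4
  step 7: 4 → 7
The row coordinate changes by -3 each step: at step 7 it is -26.

col=7, row=-26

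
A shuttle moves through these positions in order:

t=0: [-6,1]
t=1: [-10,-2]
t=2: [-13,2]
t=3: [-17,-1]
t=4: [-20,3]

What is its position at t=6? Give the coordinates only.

[-27,4]

Step-to-step displacements: [-4,-3], [-3,+4], [-4,-3], [-3,+4] — a repeating cycle of length 2.
step 5: apply [-4,-3] → [-24,0]
step 6: apply [-3,+4] → [-27,4]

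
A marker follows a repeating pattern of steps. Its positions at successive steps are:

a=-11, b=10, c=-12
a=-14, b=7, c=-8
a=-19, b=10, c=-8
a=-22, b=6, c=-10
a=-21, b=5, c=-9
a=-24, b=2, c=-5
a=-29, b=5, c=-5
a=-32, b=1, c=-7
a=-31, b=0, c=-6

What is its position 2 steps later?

Differencing gives (-3, -3, +4), (-5, +3, +0), (-3, -4, -2), (+1, -1, +1), (-3, -3, +4), (-5, +3, +0), (-3, -4, -2), (+1, -1, +1). This is the pattern (-3, -3, +4), (-5, +3, +0), (-3, -4, -2), (+1, -1, +1) repeated.
step 9: apply (-3, -3, +4) → a=-34, b=-3, c=-2
step 10: apply (-5, +3, +0) → a=-39, b=0, c=-2

a=-39, b=0, c=-2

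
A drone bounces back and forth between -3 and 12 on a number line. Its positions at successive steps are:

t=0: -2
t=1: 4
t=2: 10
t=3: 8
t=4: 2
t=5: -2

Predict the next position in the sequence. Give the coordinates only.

The value travels 6 per step and bounces off the walls at -3 and 12.
  step 6: -2 → 4

4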